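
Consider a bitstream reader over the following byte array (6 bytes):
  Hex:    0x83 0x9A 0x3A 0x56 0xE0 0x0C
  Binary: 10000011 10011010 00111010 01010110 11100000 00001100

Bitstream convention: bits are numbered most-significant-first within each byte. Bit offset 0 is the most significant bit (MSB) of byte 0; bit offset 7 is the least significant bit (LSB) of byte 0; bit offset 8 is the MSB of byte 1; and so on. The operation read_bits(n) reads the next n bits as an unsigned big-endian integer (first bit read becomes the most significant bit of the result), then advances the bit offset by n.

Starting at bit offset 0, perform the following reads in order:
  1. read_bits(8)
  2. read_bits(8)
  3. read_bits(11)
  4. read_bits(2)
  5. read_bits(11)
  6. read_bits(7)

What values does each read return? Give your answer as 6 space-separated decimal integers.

Answer: 131 154 466 2 1760 6

Derivation:
Read 1: bits[0:8] width=8 -> value=131 (bin 10000011); offset now 8 = byte 1 bit 0; 40 bits remain
Read 2: bits[8:16] width=8 -> value=154 (bin 10011010); offset now 16 = byte 2 bit 0; 32 bits remain
Read 3: bits[16:27] width=11 -> value=466 (bin 00111010010); offset now 27 = byte 3 bit 3; 21 bits remain
Read 4: bits[27:29] width=2 -> value=2 (bin 10); offset now 29 = byte 3 bit 5; 19 bits remain
Read 5: bits[29:40] width=11 -> value=1760 (bin 11011100000); offset now 40 = byte 5 bit 0; 8 bits remain
Read 6: bits[40:47] width=7 -> value=6 (bin 0000110); offset now 47 = byte 5 bit 7; 1 bits remain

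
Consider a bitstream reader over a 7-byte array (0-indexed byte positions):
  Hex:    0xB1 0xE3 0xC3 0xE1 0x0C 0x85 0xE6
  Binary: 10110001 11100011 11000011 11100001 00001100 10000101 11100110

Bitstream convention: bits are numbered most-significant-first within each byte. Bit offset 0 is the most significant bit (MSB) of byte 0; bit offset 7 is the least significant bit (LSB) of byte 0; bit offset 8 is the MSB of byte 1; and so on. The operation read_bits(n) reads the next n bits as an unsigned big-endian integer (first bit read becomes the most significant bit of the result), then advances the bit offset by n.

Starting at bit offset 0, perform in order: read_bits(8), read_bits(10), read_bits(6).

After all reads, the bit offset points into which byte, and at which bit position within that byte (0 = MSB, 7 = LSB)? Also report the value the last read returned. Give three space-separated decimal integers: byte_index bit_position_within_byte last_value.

Answer: 3 0 3

Derivation:
Read 1: bits[0:8] width=8 -> value=177 (bin 10110001); offset now 8 = byte 1 bit 0; 48 bits remain
Read 2: bits[8:18] width=10 -> value=911 (bin 1110001111); offset now 18 = byte 2 bit 2; 38 bits remain
Read 3: bits[18:24] width=6 -> value=3 (bin 000011); offset now 24 = byte 3 bit 0; 32 bits remain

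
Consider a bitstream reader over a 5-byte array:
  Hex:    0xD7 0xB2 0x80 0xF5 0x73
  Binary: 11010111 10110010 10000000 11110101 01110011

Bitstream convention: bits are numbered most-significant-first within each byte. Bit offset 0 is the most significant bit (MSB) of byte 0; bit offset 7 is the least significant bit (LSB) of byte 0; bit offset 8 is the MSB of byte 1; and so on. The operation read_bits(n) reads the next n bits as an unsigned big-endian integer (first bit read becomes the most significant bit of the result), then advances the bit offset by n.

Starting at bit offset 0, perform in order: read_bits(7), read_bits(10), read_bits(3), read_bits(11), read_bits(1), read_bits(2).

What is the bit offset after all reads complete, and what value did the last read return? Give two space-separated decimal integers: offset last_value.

Read 1: bits[0:7] width=7 -> value=107 (bin 1101011); offset now 7 = byte 0 bit 7; 33 bits remain
Read 2: bits[7:17] width=10 -> value=869 (bin 1101100101); offset now 17 = byte 2 bit 1; 23 bits remain
Read 3: bits[17:20] width=3 -> value=0 (bin 000); offset now 20 = byte 2 bit 4; 20 bits remain
Read 4: bits[20:31] width=11 -> value=122 (bin 00001111010); offset now 31 = byte 3 bit 7; 9 bits remain
Read 5: bits[31:32] width=1 -> value=1 (bin 1); offset now 32 = byte 4 bit 0; 8 bits remain
Read 6: bits[32:34] width=2 -> value=1 (bin 01); offset now 34 = byte 4 bit 2; 6 bits remain

Answer: 34 1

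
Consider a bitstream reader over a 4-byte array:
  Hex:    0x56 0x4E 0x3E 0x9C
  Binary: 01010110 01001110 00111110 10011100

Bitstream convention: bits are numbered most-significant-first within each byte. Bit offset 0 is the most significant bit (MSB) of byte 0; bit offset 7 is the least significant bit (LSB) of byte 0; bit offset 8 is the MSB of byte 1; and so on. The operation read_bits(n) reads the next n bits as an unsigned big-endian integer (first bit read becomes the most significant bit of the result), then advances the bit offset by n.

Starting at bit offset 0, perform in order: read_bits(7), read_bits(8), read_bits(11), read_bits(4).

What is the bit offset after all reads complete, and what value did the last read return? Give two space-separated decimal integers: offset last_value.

Answer: 30 7

Derivation:
Read 1: bits[0:7] width=7 -> value=43 (bin 0101011); offset now 7 = byte 0 bit 7; 25 bits remain
Read 2: bits[7:15] width=8 -> value=39 (bin 00100111); offset now 15 = byte 1 bit 7; 17 bits remain
Read 3: bits[15:26] width=11 -> value=250 (bin 00011111010); offset now 26 = byte 3 bit 2; 6 bits remain
Read 4: bits[26:30] width=4 -> value=7 (bin 0111); offset now 30 = byte 3 bit 6; 2 bits remain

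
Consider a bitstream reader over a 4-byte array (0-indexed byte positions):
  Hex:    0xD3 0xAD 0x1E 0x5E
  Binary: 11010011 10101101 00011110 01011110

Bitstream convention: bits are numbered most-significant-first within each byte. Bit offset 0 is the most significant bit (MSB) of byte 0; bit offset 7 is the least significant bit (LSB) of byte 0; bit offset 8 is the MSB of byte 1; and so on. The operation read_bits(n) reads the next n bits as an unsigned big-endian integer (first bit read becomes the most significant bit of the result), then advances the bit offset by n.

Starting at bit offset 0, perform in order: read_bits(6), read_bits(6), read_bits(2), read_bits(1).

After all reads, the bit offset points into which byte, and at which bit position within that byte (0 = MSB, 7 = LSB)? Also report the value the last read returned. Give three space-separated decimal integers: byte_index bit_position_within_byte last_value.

Answer: 1 7 0

Derivation:
Read 1: bits[0:6] width=6 -> value=52 (bin 110100); offset now 6 = byte 0 bit 6; 26 bits remain
Read 2: bits[6:12] width=6 -> value=58 (bin 111010); offset now 12 = byte 1 bit 4; 20 bits remain
Read 3: bits[12:14] width=2 -> value=3 (bin 11); offset now 14 = byte 1 bit 6; 18 bits remain
Read 4: bits[14:15] width=1 -> value=0 (bin 0); offset now 15 = byte 1 bit 7; 17 bits remain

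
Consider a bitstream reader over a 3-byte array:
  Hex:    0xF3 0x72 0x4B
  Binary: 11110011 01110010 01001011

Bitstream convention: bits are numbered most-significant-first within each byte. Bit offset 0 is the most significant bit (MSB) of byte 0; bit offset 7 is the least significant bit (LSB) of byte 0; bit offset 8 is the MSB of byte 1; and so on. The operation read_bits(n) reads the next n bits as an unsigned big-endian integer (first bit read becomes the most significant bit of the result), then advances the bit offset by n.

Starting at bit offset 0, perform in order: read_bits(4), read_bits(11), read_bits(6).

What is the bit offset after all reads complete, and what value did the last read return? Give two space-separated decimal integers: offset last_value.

Read 1: bits[0:4] width=4 -> value=15 (bin 1111); offset now 4 = byte 0 bit 4; 20 bits remain
Read 2: bits[4:15] width=11 -> value=441 (bin 00110111001); offset now 15 = byte 1 bit 7; 9 bits remain
Read 3: bits[15:21] width=6 -> value=9 (bin 001001); offset now 21 = byte 2 bit 5; 3 bits remain

Answer: 21 9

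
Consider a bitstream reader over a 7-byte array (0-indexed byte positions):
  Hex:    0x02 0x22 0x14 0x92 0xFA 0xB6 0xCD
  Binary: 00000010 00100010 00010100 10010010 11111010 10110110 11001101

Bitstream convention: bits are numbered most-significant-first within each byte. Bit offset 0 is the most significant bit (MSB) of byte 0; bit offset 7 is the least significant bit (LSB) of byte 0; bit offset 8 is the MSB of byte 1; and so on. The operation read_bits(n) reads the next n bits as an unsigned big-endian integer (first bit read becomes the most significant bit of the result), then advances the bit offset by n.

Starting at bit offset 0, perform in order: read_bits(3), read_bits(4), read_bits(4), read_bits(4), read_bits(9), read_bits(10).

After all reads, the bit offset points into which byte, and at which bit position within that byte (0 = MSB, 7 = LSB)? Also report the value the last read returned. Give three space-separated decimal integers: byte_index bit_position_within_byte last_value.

Read 1: bits[0:3] width=3 -> value=0 (bin 000); offset now 3 = byte 0 bit 3; 53 bits remain
Read 2: bits[3:7] width=4 -> value=1 (bin 0001); offset now 7 = byte 0 bit 7; 49 bits remain
Read 3: bits[7:11] width=4 -> value=1 (bin 0001); offset now 11 = byte 1 bit 3; 45 bits remain
Read 4: bits[11:15] width=4 -> value=1 (bin 0001); offset now 15 = byte 1 bit 7; 41 bits remain
Read 5: bits[15:24] width=9 -> value=20 (bin 000010100); offset now 24 = byte 3 bit 0; 32 bits remain
Read 6: bits[24:34] width=10 -> value=587 (bin 1001001011); offset now 34 = byte 4 bit 2; 22 bits remain

Answer: 4 2 587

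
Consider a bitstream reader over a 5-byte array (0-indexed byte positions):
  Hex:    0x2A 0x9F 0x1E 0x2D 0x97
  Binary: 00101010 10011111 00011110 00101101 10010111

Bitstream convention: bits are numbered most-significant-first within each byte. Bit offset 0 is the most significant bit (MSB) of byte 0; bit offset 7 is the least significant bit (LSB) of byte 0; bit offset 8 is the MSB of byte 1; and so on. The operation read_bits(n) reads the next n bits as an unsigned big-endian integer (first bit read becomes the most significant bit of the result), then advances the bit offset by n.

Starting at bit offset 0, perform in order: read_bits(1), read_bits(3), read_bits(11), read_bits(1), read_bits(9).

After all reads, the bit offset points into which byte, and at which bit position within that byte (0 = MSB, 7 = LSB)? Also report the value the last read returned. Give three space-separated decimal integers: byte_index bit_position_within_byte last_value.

Answer: 3 1 60

Derivation:
Read 1: bits[0:1] width=1 -> value=0 (bin 0); offset now 1 = byte 0 bit 1; 39 bits remain
Read 2: bits[1:4] width=3 -> value=2 (bin 010); offset now 4 = byte 0 bit 4; 36 bits remain
Read 3: bits[4:15] width=11 -> value=1359 (bin 10101001111); offset now 15 = byte 1 bit 7; 25 bits remain
Read 4: bits[15:16] width=1 -> value=1 (bin 1); offset now 16 = byte 2 bit 0; 24 bits remain
Read 5: bits[16:25] width=9 -> value=60 (bin 000111100); offset now 25 = byte 3 bit 1; 15 bits remain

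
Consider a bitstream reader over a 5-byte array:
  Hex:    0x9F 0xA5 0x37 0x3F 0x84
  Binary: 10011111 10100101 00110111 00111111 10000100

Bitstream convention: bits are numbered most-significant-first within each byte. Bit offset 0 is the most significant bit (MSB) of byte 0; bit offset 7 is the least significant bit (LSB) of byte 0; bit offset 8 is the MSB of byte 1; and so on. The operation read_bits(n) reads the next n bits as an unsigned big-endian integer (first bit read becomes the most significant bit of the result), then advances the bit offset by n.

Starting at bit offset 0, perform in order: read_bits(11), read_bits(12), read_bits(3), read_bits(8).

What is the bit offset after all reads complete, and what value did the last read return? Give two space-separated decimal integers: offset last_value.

Read 1: bits[0:11] width=11 -> value=1277 (bin 10011111101); offset now 11 = byte 1 bit 3; 29 bits remain
Read 2: bits[11:23] width=12 -> value=667 (bin 001010011011); offset now 23 = byte 2 bit 7; 17 bits remain
Read 3: bits[23:26] width=3 -> value=4 (bin 100); offset now 26 = byte 3 bit 2; 14 bits remain
Read 4: bits[26:34] width=8 -> value=254 (bin 11111110); offset now 34 = byte 4 bit 2; 6 bits remain

Answer: 34 254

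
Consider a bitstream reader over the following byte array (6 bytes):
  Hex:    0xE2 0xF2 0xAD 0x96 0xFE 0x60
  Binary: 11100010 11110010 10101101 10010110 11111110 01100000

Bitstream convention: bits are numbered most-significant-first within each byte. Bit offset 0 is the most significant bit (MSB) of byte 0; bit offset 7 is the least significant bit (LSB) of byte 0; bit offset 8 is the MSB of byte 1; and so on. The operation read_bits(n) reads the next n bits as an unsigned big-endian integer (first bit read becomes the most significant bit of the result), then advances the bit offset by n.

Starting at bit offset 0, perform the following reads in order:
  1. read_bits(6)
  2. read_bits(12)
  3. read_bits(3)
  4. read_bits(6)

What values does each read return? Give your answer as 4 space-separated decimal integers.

Answer: 56 3018 5 44

Derivation:
Read 1: bits[0:6] width=6 -> value=56 (bin 111000); offset now 6 = byte 0 bit 6; 42 bits remain
Read 2: bits[6:18] width=12 -> value=3018 (bin 101111001010); offset now 18 = byte 2 bit 2; 30 bits remain
Read 3: bits[18:21] width=3 -> value=5 (bin 101); offset now 21 = byte 2 bit 5; 27 bits remain
Read 4: bits[21:27] width=6 -> value=44 (bin 101100); offset now 27 = byte 3 bit 3; 21 bits remain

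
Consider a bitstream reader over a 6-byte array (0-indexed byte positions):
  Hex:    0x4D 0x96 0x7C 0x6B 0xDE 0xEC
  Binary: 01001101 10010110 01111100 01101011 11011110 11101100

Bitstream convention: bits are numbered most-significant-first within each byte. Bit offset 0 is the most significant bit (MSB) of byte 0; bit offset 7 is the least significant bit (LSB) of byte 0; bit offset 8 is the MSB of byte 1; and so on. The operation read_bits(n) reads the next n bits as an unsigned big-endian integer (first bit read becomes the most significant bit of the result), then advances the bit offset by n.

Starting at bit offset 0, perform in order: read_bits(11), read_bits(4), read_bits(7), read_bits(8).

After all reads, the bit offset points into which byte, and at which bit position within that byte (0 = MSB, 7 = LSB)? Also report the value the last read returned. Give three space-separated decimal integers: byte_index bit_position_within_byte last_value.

Answer: 3 6 26

Derivation:
Read 1: bits[0:11] width=11 -> value=620 (bin 01001101100); offset now 11 = byte 1 bit 3; 37 bits remain
Read 2: bits[11:15] width=4 -> value=11 (bin 1011); offset now 15 = byte 1 bit 7; 33 bits remain
Read 3: bits[15:22] width=7 -> value=31 (bin 0011111); offset now 22 = byte 2 bit 6; 26 bits remain
Read 4: bits[22:30] width=8 -> value=26 (bin 00011010); offset now 30 = byte 3 bit 6; 18 bits remain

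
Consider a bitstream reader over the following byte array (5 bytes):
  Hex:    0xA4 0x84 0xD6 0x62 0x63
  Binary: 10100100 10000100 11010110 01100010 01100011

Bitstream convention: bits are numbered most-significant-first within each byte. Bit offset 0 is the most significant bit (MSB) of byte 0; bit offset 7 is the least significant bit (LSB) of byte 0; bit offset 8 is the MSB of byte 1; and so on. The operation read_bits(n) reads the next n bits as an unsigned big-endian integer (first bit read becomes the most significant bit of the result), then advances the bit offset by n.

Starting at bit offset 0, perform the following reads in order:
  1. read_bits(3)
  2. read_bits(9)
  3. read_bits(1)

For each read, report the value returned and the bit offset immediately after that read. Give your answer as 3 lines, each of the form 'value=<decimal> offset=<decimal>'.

Answer: value=5 offset=3
value=72 offset=12
value=0 offset=13

Derivation:
Read 1: bits[0:3] width=3 -> value=5 (bin 101); offset now 3 = byte 0 bit 3; 37 bits remain
Read 2: bits[3:12] width=9 -> value=72 (bin 001001000); offset now 12 = byte 1 bit 4; 28 bits remain
Read 3: bits[12:13] width=1 -> value=0 (bin 0); offset now 13 = byte 1 bit 5; 27 bits remain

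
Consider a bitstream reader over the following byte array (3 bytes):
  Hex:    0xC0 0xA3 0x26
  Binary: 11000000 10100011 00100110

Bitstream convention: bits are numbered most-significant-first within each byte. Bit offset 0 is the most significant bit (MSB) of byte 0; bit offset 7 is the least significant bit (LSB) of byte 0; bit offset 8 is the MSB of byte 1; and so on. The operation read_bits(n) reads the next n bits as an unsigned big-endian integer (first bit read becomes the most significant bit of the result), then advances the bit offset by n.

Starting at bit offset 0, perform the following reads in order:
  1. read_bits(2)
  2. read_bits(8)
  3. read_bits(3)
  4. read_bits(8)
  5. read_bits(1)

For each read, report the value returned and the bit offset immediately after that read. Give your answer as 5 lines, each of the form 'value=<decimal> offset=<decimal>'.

Read 1: bits[0:2] width=2 -> value=3 (bin 11); offset now 2 = byte 0 bit 2; 22 bits remain
Read 2: bits[2:10] width=8 -> value=2 (bin 00000010); offset now 10 = byte 1 bit 2; 14 bits remain
Read 3: bits[10:13] width=3 -> value=4 (bin 100); offset now 13 = byte 1 bit 5; 11 bits remain
Read 4: bits[13:21] width=8 -> value=100 (bin 01100100); offset now 21 = byte 2 bit 5; 3 bits remain
Read 5: bits[21:22] width=1 -> value=1 (bin 1); offset now 22 = byte 2 bit 6; 2 bits remain

Answer: value=3 offset=2
value=2 offset=10
value=4 offset=13
value=100 offset=21
value=1 offset=22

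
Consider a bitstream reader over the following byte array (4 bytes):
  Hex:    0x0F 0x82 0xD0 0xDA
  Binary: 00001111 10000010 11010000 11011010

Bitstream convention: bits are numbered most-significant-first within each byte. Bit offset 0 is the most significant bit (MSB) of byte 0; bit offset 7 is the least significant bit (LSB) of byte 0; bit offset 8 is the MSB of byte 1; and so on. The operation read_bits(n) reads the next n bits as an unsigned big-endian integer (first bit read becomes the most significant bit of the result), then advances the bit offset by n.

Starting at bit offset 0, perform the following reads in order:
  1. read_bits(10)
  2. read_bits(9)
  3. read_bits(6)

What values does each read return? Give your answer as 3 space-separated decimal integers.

Answer: 62 22 33

Derivation:
Read 1: bits[0:10] width=10 -> value=62 (bin 0000111110); offset now 10 = byte 1 bit 2; 22 bits remain
Read 2: bits[10:19] width=9 -> value=22 (bin 000010110); offset now 19 = byte 2 bit 3; 13 bits remain
Read 3: bits[19:25] width=6 -> value=33 (bin 100001); offset now 25 = byte 3 bit 1; 7 bits remain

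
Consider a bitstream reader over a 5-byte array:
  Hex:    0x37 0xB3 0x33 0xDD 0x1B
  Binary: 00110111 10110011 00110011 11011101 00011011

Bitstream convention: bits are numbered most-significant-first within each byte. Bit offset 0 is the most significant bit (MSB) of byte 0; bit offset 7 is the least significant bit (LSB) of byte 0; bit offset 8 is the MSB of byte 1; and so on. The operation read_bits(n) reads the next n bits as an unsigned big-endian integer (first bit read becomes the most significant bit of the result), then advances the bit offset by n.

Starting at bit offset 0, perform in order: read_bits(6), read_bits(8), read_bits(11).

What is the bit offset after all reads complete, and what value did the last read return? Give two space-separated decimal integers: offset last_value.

Read 1: bits[0:6] width=6 -> value=13 (bin 001101); offset now 6 = byte 0 bit 6; 34 bits remain
Read 2: bits[6:14] width=8 -> value=236 (bin 11101100); offset now 14 = byte 1 bit 6; 26 bits remain
Read 3: bits[14:25] width=11 -> value=1639 (bin 11001100111); offset now 25 = byte 3 bit 1; 15 bits remain

Answer: 25 1639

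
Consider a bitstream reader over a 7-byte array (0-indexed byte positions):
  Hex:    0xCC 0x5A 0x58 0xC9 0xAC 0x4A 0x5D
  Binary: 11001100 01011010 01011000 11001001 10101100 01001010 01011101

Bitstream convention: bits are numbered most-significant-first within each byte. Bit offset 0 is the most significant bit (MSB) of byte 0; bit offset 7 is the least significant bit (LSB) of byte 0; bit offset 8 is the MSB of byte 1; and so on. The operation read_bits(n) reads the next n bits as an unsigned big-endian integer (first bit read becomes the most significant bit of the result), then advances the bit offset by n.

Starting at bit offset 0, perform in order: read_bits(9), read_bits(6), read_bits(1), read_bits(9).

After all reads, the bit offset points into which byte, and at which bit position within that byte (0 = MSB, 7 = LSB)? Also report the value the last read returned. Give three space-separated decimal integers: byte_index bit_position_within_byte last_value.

Answer: 3 1 177

Derivation:
Read 1: bits[0:9] width=9 -> value=408 (bin 110011000); offset now 9 = byte 1 bit 1; 47 bits remain
Read 2: bits[9:15] width=6 -> value=45 (bin 101101); offset now 15 = byte 1 bit 7; 41 bits remain
Read 3: bits[15:16] width=1 -> value=0 (bin 0); offset now 16 = byte 2 bit 0; 40 bits remain
Read 4: bits[16:25] width=9 -> value=177 (bin 010110001); offset now 25 = byte 3 bit 1; 31 bits remain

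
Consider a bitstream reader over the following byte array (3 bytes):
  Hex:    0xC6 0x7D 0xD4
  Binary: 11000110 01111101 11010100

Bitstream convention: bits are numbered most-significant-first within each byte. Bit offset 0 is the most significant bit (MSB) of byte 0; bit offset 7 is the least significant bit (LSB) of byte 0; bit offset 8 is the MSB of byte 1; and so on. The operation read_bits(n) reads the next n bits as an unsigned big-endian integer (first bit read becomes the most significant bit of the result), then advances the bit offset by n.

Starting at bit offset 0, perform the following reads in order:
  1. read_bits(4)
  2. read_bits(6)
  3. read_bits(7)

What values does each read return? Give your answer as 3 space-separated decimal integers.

Answer: 12 25 123

Derivation:
Read 1: bits[0:4] width=4 -> value=12 (bin 1100); offset now 4 = byte 0 bit 4; 20 bits remain
Read 2: bits[4:10] width=6 -> value=25 (bin 011001); offset now 10 = byte 1 bit 2; 14 bits remain
Read 3: bits[10:17] width=7 -> value=123 (bin 1111011); offset now 17 = byte 2 bit 1; 7 bits remain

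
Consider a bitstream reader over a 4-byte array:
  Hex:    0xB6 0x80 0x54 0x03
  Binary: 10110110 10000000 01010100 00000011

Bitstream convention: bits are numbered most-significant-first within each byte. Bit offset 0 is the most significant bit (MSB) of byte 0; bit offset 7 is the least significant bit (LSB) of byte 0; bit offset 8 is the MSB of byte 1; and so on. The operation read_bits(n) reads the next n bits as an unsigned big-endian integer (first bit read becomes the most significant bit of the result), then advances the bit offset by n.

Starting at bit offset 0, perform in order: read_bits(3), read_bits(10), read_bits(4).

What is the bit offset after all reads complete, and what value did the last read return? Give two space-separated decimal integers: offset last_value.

Read 1: bits[0:3] width=3 -> value=5 (bin 101); offset now 3 = byte 0 bit 3; 29 bits remain
Read 2: bits[3:13] width=10 -> value=720 (bin 1011010000); offset now 13 = byte 1 bit 5; 19 bits remain
Read 3: bits[13:17] width=4 -> value=0 (bin 0000); offset now 17 = byte 2 bit 1; 15 bits remain

Answer: 17 0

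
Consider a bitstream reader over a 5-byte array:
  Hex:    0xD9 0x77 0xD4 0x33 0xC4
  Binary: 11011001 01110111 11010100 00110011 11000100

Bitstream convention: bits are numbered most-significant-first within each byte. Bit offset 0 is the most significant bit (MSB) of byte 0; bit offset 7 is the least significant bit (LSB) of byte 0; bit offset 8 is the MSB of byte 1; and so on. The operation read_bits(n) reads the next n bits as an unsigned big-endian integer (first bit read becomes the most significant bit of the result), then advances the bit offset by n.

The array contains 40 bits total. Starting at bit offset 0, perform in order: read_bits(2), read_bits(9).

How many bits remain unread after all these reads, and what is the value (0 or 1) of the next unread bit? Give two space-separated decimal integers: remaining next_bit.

Read 1: bits[0:2] width=2 -> value=3 (bin 11); offset now 2 = byte 0 bit 2; 38 bits remain
Read 2: bits[2:11] width=9 -> value=203 (bin 011001011); offset now 11 = byte 1 bit 3; 29 bits remain

Answer: 29 1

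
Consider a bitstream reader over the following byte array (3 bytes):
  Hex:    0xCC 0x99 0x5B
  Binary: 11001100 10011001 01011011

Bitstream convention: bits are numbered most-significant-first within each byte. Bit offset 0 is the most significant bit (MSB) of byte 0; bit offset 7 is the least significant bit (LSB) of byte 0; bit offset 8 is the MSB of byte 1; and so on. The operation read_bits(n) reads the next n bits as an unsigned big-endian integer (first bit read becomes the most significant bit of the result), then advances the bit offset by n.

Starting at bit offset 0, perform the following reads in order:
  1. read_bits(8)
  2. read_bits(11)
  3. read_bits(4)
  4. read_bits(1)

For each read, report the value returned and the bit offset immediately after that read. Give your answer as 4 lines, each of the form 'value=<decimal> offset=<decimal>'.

Read 1: bits[0:8] width=8 -> value=204 (bin 11001100); offset now 8 = byte 1 bit 0; 16 bits remain
Read 2: bits[8:19] width=11 -> value=1226 (bin 10011001010); offset now 19 = byte 2 bit 3; 5 bits remain
Read 3: bits[19:23] width=4 -> value=13 (bin 1101); offset now 23 = byte 2 bit 7; 1 bits remain
Read 4: bits[23:24] width=1 -> value=1 (bin 1); offset now 24 = byte 3 bit 0; 0 bits remain

Answer: value=204 offset=8
value=1226 offset=19
value=13 offset=23
value=1 offset=24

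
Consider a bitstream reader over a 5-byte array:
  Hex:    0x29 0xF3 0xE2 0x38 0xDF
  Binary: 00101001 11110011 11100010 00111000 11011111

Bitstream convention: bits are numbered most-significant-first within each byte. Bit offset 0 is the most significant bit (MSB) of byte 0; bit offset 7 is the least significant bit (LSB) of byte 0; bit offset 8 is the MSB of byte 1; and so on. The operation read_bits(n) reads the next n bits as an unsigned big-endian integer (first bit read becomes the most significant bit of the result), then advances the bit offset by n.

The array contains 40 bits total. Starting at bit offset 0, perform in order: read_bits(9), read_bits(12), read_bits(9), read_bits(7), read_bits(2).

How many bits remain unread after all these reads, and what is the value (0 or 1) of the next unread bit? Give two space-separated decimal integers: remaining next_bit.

Answer: 1 1

Derivation:
Read 1: bits[0:9] width=9 -> value=83 (bin 001010011); offset now 9 = byte 1 bit 1; 31 bits remain
Read 2: bits[9:21] width=12 -> value=3708 (bin 111001111100); offset now 21 = byte 2 bit 5; 19 bits remain
Read 3: bits[21:30] width=9 -> value=142 (bin 010001110); offset now 30 = byte 3 bit 6; 10 bits remain
Read 4: bits[30:37] width=7 -> value=27 (bin 0011011); offset now 37 = byte 4 bit 5; 3 bits remain
Read 5: bits[37:39] width=2 -> value=3 (bin 11); offset now 39 = byte 4 bit 7; 1 bits remain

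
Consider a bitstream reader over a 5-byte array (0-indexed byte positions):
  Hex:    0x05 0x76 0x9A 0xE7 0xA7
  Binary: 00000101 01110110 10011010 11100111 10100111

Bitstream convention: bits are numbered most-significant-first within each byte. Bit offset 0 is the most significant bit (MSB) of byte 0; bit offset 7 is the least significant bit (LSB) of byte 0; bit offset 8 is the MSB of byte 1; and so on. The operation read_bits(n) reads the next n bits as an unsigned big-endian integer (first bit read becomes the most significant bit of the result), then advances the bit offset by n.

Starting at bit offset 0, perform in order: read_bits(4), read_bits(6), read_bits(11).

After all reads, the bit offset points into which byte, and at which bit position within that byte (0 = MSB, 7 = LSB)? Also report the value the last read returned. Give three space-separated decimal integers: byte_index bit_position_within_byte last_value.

Answer: 2 5 1747

Derivation:
Read 1: bits[0:4] width=4 -> value=0 (bin 0000); offset now 4 = byte 0 bit 4; 36 bits remain
Read 2: bits[4:10] width=6 -> value=21 (bin 010101); offset now 10 = byte 1 bit 2; 30 bits remain
Read 3: bits[10:21] width=11 -> value=1747 (bin 11011010011); offset now 21 = byte 2 bit 5; 19 bits remain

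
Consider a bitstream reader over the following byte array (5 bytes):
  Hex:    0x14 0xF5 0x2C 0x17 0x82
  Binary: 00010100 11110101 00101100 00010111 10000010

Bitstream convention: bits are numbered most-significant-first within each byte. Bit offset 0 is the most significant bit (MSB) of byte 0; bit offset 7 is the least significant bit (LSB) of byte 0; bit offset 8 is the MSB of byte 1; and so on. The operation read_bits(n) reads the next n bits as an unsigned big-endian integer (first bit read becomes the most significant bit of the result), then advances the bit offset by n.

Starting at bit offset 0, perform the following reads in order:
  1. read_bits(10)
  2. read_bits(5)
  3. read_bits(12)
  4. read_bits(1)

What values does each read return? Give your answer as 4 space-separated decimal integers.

Answer: 83 26 2400 1

Derivation:
Read 1: bits[0:10] width=10 -> value=83 (bin 0001010011); offset now 10 = byte 1 bit 2; 30 bits remain
Read 2: bits[10:15] width=5 -> value=26 (bin 11010); offset now 15 = byte 1 bit 7; 25 bits remain
Read 3: bits[15:27] width=12 -> value=2400 (bin 100101100000); offset now 27 = byte 3 bit 3; 13 bits remain
Read 4: bits[27:28] width=1 -> value=1 (bin 1); offset now 28 = byte 3 bit 4; 12 bits remain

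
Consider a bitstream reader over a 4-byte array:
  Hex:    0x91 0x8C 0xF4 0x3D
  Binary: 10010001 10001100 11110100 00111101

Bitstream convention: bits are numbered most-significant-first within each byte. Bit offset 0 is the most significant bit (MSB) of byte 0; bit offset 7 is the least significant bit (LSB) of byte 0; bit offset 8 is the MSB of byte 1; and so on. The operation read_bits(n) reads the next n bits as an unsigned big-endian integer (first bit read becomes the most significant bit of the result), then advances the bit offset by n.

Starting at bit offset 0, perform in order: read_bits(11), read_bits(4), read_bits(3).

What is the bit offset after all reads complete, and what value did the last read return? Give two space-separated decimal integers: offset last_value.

Read 1: bits[0:11] width=11 -> value=1164 (bin 10010001100); offset now 11 = byte 1 bit 3; 21 bits remain
Read 2: bits[11:15] width=4 -> value=6 (bin 0110); offset now 15 = byte 1 bit 7; 17 bits remain
Read 3: bits[15:18] width=3 -> value=3 (bin 011); offset now 18 = byte 2 bit 2; 14 bits remain

Answer: 18 3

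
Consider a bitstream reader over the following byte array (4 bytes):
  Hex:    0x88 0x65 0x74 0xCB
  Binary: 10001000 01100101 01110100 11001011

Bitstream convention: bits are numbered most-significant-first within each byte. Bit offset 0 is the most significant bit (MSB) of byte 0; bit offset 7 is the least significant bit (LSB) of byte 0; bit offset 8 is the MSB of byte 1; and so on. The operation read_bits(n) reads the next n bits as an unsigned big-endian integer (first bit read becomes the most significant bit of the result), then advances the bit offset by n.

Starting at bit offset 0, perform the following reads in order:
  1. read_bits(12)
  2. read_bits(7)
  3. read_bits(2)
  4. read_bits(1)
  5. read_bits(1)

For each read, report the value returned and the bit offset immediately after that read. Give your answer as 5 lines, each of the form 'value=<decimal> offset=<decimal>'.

Read 1: bits[0:12] width=12 -> value=2182 (bin 100010000110); offset now 12 = byte 1 bit 4; 20 bits remain
Read 2: bits[12:19] width=7 -> value=43 (bin 0101011); offset now 19 = byte 2 bit 3; 13 bits remain
Read 3: bits[19:21] width=2 -> value=2 (bin 10); offset now 21 = byte 2 bit 5; 11 bits remain
Read 4: bits[21:22] width=1 -> value=1 (bin 1); offset now 22 = byte 2 bit 6; 10 bits remain
Read 5: bits[22:23] width=1 -> value=0 (bin 0); offset now 23 = byte 2 bit 7; 9 bits remain

Answer: value=2182 offset=12
value=43 offset=19
value=2 offset=21
value=1 offset=22
value=0 offset=23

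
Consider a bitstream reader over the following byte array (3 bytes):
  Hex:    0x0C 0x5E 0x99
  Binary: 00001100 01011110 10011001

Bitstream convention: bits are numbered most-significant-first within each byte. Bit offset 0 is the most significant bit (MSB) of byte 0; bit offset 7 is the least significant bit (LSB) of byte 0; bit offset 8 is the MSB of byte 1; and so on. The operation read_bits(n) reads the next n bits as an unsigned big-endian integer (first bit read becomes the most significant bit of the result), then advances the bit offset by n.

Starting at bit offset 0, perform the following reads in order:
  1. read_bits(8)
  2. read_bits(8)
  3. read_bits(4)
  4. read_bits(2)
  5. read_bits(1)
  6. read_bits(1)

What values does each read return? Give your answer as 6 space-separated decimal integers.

Read 1: bits[0:8] width=8 -> value=12 (bin 00001100); offset now 8 = byte 1 bit 0; 16 bits remain
Read 2: bits[8:16] width=8 -> value=94 (bin 01011110); offset now 16 = byte 2 bit 0; 8 bits remain
Read 3: bits[16:20] width=4 -> value=9 (bin 1001); offset now 20 = byte 2 bit 4; 4 bits remain
Read 4: bits[20:22] width=2 -> value=2 (bin 10); offset now 22 = byte 2 bit 6; 2 bits remain
Read 5: bits[22:23] width=1 -> value=0 (bin 0); offset now 23 = byte 2 bit 7; 1 bits remain
Read 6: bits[23:24] width=1 -> value=1 (bin 1); offset now 24 = byte 3 bit 0; 0 bits remain

Answer: 12 94 9 2 0 1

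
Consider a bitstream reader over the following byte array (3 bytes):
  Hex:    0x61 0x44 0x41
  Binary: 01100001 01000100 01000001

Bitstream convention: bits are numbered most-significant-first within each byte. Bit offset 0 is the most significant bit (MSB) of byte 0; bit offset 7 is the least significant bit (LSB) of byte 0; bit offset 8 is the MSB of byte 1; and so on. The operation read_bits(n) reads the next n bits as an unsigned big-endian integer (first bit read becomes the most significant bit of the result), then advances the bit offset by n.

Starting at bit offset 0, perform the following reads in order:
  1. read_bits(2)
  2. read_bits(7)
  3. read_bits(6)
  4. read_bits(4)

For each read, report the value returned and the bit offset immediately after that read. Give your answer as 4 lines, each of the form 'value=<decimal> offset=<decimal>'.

Answer: value=1 offset=2
value=66 offset=9
value=34 offset=15
value=2 offset=19

Derivation:
Read 1: bits[0:2] width=2 -> value=1 (bin 01); offset now 2 = byte 0 bit 2; 22 bits remain
Read 2: bits[2:9] width=7 -> value=66 (bin 1000010); offset now 9 = byte 1 bit 1; 15 bits remain
Read 3: bits[9:15] width=6 -> value=34 (bin 100010); offset now 15 = byte 1 bit 7; 9 bits remain
Read 4: bits[15:19] width=4 -> value=2 (bin 0010); offset now 19 = byte 2 bit 3; 5 bits remain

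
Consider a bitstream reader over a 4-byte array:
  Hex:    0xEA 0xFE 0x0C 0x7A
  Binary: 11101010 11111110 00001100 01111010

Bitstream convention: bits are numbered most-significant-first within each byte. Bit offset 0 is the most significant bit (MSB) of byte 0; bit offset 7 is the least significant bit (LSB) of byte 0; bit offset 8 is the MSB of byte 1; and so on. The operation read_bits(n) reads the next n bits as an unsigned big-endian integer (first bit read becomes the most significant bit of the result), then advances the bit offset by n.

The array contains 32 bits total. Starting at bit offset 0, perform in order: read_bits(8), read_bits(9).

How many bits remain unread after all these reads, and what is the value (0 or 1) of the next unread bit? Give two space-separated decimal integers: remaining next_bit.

Answer: 15 0

Derivation:
Read 1: bits[0:8] width=8 -> value=234 (bin 11101010); offset now 8 = byte 1 bit 0; 24 bits remain
Read 2: bits[8:17] width=9 -> value=508 (bin 111111100); offset now 17 = byte 2 bit 1; 15 bits remain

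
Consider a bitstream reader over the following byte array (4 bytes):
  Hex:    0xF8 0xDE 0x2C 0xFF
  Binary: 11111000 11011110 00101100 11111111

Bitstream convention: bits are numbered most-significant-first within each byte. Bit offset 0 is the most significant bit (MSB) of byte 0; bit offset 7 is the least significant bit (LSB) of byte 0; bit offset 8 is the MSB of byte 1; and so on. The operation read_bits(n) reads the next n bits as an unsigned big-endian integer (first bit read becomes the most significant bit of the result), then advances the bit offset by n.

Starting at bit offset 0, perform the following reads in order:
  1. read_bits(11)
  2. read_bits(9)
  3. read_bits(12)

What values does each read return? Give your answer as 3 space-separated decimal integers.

Read 1: bits[0:11] width=11 -> value=1990 (bin 11111000110); offset now 11 = byte 1 bit 3; 21 bits remain
Read 2: bits[11:20] width=9 -> value=482 (bin 111100010); offset now 20 = byte 2 bit 4; 12 bits remain
Read 3: bits[20:32] width=12 -> value=3327 (bin 110011111111); offset now 32 = byte 4 bit 0; 0 bits remain

Answer: 1990 482 3327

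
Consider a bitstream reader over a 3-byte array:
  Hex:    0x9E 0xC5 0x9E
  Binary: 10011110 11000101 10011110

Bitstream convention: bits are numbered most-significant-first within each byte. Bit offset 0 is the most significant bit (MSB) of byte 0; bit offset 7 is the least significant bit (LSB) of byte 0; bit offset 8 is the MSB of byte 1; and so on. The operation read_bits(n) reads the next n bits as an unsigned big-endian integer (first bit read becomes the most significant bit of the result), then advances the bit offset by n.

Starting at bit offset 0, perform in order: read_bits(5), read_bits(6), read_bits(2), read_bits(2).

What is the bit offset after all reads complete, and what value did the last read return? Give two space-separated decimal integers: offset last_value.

Read 1: bits[0:5] width=5 -> value=19 (bin 10011); offset now 5 = byte 0 bit 5; 19 bits remain
Read 2: bits[5:11] width=6 -> value=54 (bin 110110); offset now 11 = byte 1 bit 3; 13 bits remain
Read 3: bits[11:13] width=2 -> value=0 (bin 00); offset now 13 = byte 1 bit 5; 11 bits remain
Read 4: bits[13:15] width=2 -> value=2 (bin 10); offset now 15 = byte 1 bit 7; 9 bits remain

Answer: 15 2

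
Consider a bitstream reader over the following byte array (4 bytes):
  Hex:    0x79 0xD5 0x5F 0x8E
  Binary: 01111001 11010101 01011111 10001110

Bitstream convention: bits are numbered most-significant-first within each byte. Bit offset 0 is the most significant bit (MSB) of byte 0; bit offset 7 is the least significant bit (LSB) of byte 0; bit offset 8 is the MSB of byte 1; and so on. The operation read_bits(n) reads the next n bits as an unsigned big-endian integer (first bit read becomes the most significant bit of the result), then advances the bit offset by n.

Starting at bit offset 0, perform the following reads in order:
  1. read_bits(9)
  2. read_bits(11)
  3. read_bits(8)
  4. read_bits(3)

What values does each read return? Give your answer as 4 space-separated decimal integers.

Read 1: bits[0:9] width=9 -> value=243 (bin 011110011); offset now 9 = byte 1 bit 1; 23 bits remain
Read 2: bits[9:20] width=11 -> value=1365 (bin 10101010101); offset now 20 = byte 2 bit 4; 12 bits remain
Read 3: bits[20:28] width=8 -> value=248 (bin 11111000); offset now 28 = byte 3 bit 4; 4 bits remain
Read 4: bits[28:31] width=3 -> value=7 (bin 111); offset now 31 = byte 3 bit 7; 1 bits remain

Answer: 243 1365 248 7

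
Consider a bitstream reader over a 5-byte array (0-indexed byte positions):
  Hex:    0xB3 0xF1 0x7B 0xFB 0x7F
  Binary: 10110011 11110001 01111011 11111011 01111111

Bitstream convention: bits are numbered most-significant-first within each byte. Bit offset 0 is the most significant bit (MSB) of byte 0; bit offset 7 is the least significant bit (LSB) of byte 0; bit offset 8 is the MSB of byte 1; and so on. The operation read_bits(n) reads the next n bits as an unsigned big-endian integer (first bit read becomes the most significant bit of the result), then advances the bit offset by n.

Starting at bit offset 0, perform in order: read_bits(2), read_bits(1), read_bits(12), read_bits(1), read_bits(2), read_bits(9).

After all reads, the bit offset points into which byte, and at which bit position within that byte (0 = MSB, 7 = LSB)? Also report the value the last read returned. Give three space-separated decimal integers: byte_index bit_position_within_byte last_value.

Answer: 3 3 479

Derivation:
Read 1: bits[0:2] width=2 -> value=2 (bin 10); offset now 2 = byte 0 bit 2; 38 bits remain
Read 2: bits[2:3] width=1 -> value=1 (bin 1); offset now 3 = byte 0 bit 3; 37 bits remain
Read 3: bits[3:15] width=12 -> value=2552 (bin 100111111000); offset now 15 = byte 1 bit 7; 25 bits remain
Read 4: bits[15:16] width=1 -> value=1 (bin 1); offset now 16 = byte 2 bit 0; 24 bits remain
Read 5: bits[16:18] width=2 -> value=1 (bin 01); offset now 18 = byte 2 bit 2; 22 bits remain
Read 6: bits[18:27] width=9 -> value=479 (bin 111011111); offset now 27 = byte 3 bit 3; 13 bits remain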